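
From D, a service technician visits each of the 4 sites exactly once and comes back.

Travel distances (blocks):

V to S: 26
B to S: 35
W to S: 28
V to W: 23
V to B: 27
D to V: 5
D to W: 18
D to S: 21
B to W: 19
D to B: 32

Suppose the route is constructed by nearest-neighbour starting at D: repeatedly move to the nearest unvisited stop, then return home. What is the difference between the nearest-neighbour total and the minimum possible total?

3 blocks longer than the optimal tour.

From D: V=5, W=18, S=21, B=32 → choose V (5).
From V: W=23, S=26, B=27 → choose W (23).
From W: B=19, S=28 → choose B (19).
From B: S=35 → choose S (35).
NN route D → V → W → B → S → D costs 103.
Optimal: D → V → B → W → S → D costs 100 (by enumerating all 12 distinct tours).
Excess = 103 − 100 = 3.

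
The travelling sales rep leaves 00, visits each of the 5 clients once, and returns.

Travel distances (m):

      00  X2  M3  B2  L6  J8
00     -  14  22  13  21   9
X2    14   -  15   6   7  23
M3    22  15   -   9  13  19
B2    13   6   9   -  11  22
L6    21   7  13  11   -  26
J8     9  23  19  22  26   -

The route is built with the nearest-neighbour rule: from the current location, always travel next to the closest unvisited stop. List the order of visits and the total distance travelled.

00 → [J8:9 / B2:13 / X2:14 / L6:21 / M3:22] → J8 (9)
J8 → [M3:19 / B2:22 / X2:23 / L6:26] → M3 (19)
M3 → [B2:9 / L6:13 / X2:15] → B2 (9)
B2 → [X2:6 / L6:11] → X2 (6)
X2 → [L6:7] → L6 (7)
Return L6→00: 21.
Total = 9 + 19 + 9 + 6 + 7 + 21 = 71.

Nearest-neighbour total = 71 m; route 00 → J8 → M3 → B2 → X2 → L6 → 00.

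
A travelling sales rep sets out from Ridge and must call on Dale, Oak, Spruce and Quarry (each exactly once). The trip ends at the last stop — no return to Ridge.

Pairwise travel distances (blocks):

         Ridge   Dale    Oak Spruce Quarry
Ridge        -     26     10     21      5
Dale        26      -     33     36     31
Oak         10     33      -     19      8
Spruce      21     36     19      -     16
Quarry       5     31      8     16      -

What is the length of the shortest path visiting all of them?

Minimum one-way distance = 68 blocks.

There are 4! = 24 possible orderings.
Ridge → Dale → Oak → Spruce → Quarry: 26+33+19+16 = 94
Ridge → Dale → Oak → Quarry → Spruce: 26+33+8+16 = 83
Ridge → Dale → Spruce → Oak → Quarry: 26+36+19+8 = 89
Ridge → Dale → Spruce → Quarry → Oak: 26+36+16+8 = 86
Ridge → Dale → Quarry → Oak → Spruce: 26+31+8+19 = 84
Ridge → Dale → Quarry → Spruce → Oak: 26+31+16+19 = 92
Ridge → Oak → Dale → Spruce → Quarry: 10+33+36+16 = 95
Ridge → Oak → Dale → Quarry → Spruce: 10+33+31+16 = 90
Ridge → Oak → Spruce → Dale → Quarry: 10+19+36+31 = 96
Ridge → Oak → Spruce → Quarry → Dale: 10+19+16+31 = 76
Ridge → Oak → Quarry → Dale → Spruce: 10+8+31+36 = 85
Ridge → Oak → Quarry → Spruce → Dale: 10+8+16+36 = 70
Ridge → Spruce → Dale → Oak → Quarry: 21+36+33+8 = 98
Ridge → Spruce → Dale → Quarry → Oak: 21+36+31+8 = 96
… (10 more)
Ridge → Quarry → Oak → Spruce → Dale: 5+8+19+36 = 68  ← best
The minimum is 68.
One shortest path: Ridge → Quarry → Oak → Spruce → Dale.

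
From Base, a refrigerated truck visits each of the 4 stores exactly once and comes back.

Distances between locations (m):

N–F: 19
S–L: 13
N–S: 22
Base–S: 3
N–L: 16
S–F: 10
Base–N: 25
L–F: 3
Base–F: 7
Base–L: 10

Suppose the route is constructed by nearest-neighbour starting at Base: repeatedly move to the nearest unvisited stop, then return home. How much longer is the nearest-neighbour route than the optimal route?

Excess over optimum: 6 m.

From Base: S=3, F=7, L=10, N=25 → choose S (3).
From S: F=10, L=13, N=22 → choose F (10).
From F: L=3, N=19 → choose L (3).
From L: N=16 → choose N (16).
NN route Base → S → F → L → N → Base costs 57.
Optimal: Base → S → N → L → F → Base costs 51 (by enumerating all 12 distinct tours).
Excess = 57 − 51 = 6.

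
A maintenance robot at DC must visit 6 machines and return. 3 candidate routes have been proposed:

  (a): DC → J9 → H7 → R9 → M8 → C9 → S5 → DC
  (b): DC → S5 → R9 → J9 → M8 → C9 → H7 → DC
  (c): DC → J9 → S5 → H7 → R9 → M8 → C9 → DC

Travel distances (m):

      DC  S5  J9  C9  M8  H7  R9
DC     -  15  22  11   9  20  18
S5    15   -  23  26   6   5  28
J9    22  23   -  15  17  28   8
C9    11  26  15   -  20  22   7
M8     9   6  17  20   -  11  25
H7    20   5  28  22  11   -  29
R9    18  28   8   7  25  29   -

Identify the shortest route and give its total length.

(a): 22 + 28 + 29 + 25 + 20 + 26 + 15 = 165
(b): 15 + 28 + 8 + 17 + 20 + 22 + 20 = 130
(c): 22 + 23 + 5 + 29 + 25 + 20 + 11 = 135

130 m — (b) is the shortest.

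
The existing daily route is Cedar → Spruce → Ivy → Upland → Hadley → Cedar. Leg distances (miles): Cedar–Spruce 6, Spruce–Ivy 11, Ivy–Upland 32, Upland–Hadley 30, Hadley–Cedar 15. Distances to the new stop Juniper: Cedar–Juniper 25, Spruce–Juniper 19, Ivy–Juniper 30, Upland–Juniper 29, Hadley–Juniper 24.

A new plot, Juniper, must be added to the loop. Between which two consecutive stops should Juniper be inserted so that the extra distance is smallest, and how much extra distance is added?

Adding 23 miles by placing Juniper on the Upland–Hadley leg.

Insertion cost between consecutive stops i–j is d(i,Juniper) + d(Juniper,j) − d(i,j):
  between Cedar and Spruce: 25 + 19 − 6 = 38
  between Spruce and Ivy: 19 + 30 − 11 = 38
  between Ivy and Upland: 30 + 29 − 32 = 27
  between Upland and Hadley: 29 + 24 − 30 = 23
  between Hadley and Cedar: 24 + 25 − 15 = 34
Cheapest insertion is between Upland and Hadley, adding 23.
New total = 94 + 23 = 117.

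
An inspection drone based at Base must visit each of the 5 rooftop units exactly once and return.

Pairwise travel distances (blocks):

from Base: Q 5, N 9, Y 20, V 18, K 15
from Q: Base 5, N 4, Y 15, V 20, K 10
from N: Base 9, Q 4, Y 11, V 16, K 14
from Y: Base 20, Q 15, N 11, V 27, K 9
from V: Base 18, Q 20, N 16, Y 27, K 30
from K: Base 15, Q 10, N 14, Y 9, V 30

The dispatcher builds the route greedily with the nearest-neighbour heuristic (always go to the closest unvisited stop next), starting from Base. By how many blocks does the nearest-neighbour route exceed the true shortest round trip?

Base: Q=5, N=9, K=15, V=18, Y=20 ⇒ Q
Q: N=4, K=10, Y=15, V=20 ⇒ N
N: Y=11, K=14, V=16 ⇒ Y
Y: K=9, V=27 ⇒ K
K: V=30 ⇒ V
NN route Base → Q → N → Y → K → V → Base costs 77.
Optimal: Base → Q → K → Y → N → V → Base costs 69 (by enumerating all 60 distinct tours).
Excess = 77 − 69 = 8.

8 blocks longer than the optimal tour.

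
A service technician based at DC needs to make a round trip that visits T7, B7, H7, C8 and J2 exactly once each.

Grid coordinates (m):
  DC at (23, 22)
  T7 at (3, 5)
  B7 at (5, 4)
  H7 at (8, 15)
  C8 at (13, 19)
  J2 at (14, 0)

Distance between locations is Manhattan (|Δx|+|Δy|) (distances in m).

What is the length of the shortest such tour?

There are 60 distinct closed tours to check (reversals are equivalent).
DC → T7 → B7 → H7 → C8 → J2 → DC: 37+3+14+9+20+31 = 114
DC → T7 → B7 → H7 → J2 → C8 → DC: 37+3+14+21+20+13 = 108
DC → T7 → B7 → C8 → H7 → J2 → DC: 37+3+23+9+21+31 = 124
DC → T7 → B7 → C8 → J2 → H7 → DC: 37+3+23+20+21+22 = 126
DC → T7 → B7 → J2 → H7 → C8 → DC: 37+3+13+21+9+13 = 96
DC → T7 → B7 → J2 → C8 → H7 → DC: 37+3+13+20+9+22 = 104
DC → T7 → H7 → B7 → C8 → J2 → DC: 37+15+14+23+20+31 = 140
DC → T7 → H7 → B7 → J2 → C8 → DC: 37+15+14+13+20+13 = 112
DC → T7 → H7 → C8 → B7 → J2 → DC: 37+15+9+23+13+31 = 128
DC → T7 → H7 → C8 → J2 → B7 → DC: 37+15+9+20+13+36 = 130
DC → T7 → H7 → J2 → B7 → C8 → DC: 37+15+21+13+23+13 = 122
DC → T7 → H7 → J2 → C8 → B7 → DC: 37+15+21+20+23+36 = 152
DC → T7 → C8 → B7 → H7 → J2 → DC: 37+24+23+14+21+31 = 150
DC → T7 → C8 → B7 → J2 → H7 → DC: 37+24+23+13+21+22 = 140
… (46 more)
DC → C8 → H7 → T7 → B7 → J2 → DC: 13+9+15+3+13+31 = 84  ← best
The minimum is 84.
One optimal route: DC → C8 → H7 → T7 → B7 → J2 → DC (or its reverse).

84 m — the shortest possible round trip.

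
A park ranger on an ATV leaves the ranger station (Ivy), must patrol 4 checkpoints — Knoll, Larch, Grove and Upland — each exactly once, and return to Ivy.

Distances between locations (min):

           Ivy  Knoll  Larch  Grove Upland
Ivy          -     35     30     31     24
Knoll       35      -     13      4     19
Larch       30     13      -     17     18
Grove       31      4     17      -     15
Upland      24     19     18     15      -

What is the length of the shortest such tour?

Ivy - Knoll - Larch - Grove - Upland - Ivy: 35+13+17+15+24 = 104
Ivy - Knoll - Larch - Upland - Grove - Ivy: 35+13+18+15+31 = 112
Ivy - Knoll - Grove - Larch - Upland - Ivy: 35+4+17+18+24 = 98
Ivy - Knoll - Grove - Upland - Larch - Ivy: 35+4+15+18+30 = 102
Ivy - Knoll - Upland - Larch - Grove - Ivy: 35+19+18+17+31 = 120
Ivy - Knoll - Upland - Grove - Larch - Ivy: 35+19+15+17+30 = 116
Ivy - Larch - Knoll - Grove - Upland - Ivy: 30+13+4+15+24 = 86
Ivy - Larch - Knoll - Upland - Grove - Ivy: 30+13+19+15+31 = 108
Ivy - Larch - Grove - Knoll - Upland - Ivy: 30+17+4+19+24 = 94
Ivy - Larch - Upland - Knoll - Grove - Ivy: 30+18+19+4+31 = 102
Ivy - Grove - Knoll - Larch - Upland - Ivy: 31+4+13+18+24 = 90
Ivy - Grove - Larch - Knoll - Upland - Ivy: 31+17+13+19+24 = 104
The minimum is 86.
One optimal route: Ivy → Larch → Knoll → Grove → Upland → Ivy (or its reverse).

86 min — the shortest possible round trip.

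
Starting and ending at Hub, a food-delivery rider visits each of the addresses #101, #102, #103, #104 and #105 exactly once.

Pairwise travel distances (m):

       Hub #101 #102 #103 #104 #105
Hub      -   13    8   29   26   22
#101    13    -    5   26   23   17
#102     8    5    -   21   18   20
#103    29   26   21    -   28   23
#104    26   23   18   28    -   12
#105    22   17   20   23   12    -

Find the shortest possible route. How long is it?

99 m — the shortest possible round trip.

There are 60 distinct closed tours to check (reversals are equivalent).
Hub → #101 → #102 → #103 → #104 → #105 → Hub: 13+5+21+28+12+22 = 101
Hub → #101 → #102 → #103 → #105 → #104 → Hub: 13+5+21+23+12+26 = 100
Hub → #101 → #102 → #104 → #103 → #105 → Hub: 13+5+18+28+23+22 = 109
Hub → #101 → #102 → #104 → #105 → #103 → Hub: 13+5+18+12+23+29 = 100
Hub → #101 → #102 → #105 → #103 → #104 → Hub: 13+5+20+23+28+26 = 115
Hub → #101 → #102 → #105 → #104 → #103 → Hub: 13+5+20+12+28+29 = 107
Hub → #101 → #103 → #102 → #104 → #105 → Hub: 13+26+21+18+12+22 = 112
Hub → #101 → #103 → #102 → #105 → #104 → Hub: 13+26+21+20+12+26 = 118
Hub → #101 → #103 → #104 → #102 → #105 → Hub: 13+26+28+18+20+22 = 127
Hub → #101 → #103 → #104 → #105 → #102 → Hub: 13+26+28+12+20+8 = 107
Hub → #101 → #103 → #105 → #102 → #104 → Hub: 13+26+23+20+18+26 = 126
Hub → #101 → #103 → #105 → #104 → #102 → Hub: 13+26+23+12+18+8 = 100
Hub → #101 → #104 → #102 → #103 → #105 → Hub: 13+23+18+21+23+22 = 120
Hub → #101 → #104 → #102 → #105 → #103 → Hub: 13+23+18+20+23+29 = 126
… (46 more)
Hub → #101 → #105 → #104 → #103 → #102 → Hub: 13+17+12+28+21+8 = 99  ← best
The minimum is 99.
One optimal route: Hub → #101 → #105 → #104 → #103 → #102 → Hub (or its reverse).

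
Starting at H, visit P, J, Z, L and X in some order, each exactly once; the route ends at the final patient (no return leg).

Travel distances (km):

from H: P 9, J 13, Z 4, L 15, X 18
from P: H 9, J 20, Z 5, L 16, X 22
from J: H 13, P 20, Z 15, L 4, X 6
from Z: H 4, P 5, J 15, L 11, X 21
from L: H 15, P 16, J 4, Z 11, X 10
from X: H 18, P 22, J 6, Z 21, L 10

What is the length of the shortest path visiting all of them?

Minimum one-way distance = 35 km.

There are 5! = 120 possible orderings.
H→P→J→Z→L→X: 9+20+15+11+10 = 65
H→P→J→Z→X→L: 9+20+15+21+10 = 75
H→P→J→L→Z→X: 9+20+4+11+21 = 65
H→P→J→L→X→Z: 9+20+4+10+21 = 64
H→P→J→X→Z→L: 9+20+6+21+11 = 67
H→P→J→X→L→Z: 9+20+6+10+11 = 56
H→P→Z→J→L→X: 9+5+15+4+10 = 43
H→P→Z→J→X→L: 9+5+15+6+10 = 45
H→P→Z→L→J→X: 9+5+11+4+6 = 35
H→P→Z→L→X→J: 9+5+11+10+6 = 41
H→P→Z→X→J→L: 9+5+21+6+4 = 45
H→P→Z→X→L→J: 9+5+21+10+4 = 49
H→P→L→J→Z→X: 9+16+4+15+21 = 65
H→P→L→J→X→Z: 9+16+4+6+21 = 56
… (106 more)
The minimum is 35.
One shortest path: H → P → Z → L → J → X.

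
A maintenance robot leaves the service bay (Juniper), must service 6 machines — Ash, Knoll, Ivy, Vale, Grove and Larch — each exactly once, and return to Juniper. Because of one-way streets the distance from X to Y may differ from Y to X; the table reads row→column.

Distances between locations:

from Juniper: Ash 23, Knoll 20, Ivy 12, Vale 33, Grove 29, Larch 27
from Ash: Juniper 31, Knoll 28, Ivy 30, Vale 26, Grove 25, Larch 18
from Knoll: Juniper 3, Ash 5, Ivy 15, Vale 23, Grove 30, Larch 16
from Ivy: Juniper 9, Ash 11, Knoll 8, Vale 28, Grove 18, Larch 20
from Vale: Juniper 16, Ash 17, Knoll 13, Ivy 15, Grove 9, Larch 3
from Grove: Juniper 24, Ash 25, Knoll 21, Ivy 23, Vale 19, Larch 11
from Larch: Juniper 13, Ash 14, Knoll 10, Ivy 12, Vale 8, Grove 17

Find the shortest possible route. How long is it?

Juniper→Ash→Knoll→Ivy→Vale→Grove→Larch→Juniper: 23+28+15+28+9+11+13 = 127
Juniper→Ash→Knoll→Ivy→Vale→Larch→Grove→Juniper: 23+28+15+28+3+17+24 = 138
Juniper→Ash→Knoll→Ivy→Grove→Vale→Larch→Juniper: 23+28+15+18+19+3+13 = 119
Juniper→Ash→Knoll→Ivy→Grove→Larch→Vale→Juniper: 23+28+15+18+11+8+16 = 119
Juniper→Ash→Knoll→Ivy→Larch→Vale→Grove→Juniper: 23+28+15+20+8+9+24 = 127
Juniper→Ash→Knoll→Ivy→Larch→Grove→Vale→Juniper: 23+28+15+20+17+19+16 = 138
Juniper→Ash→Knoll→Vale→Ivy→Grove→Larch→Juniper: 23+28+23+15+18+11+13 = 131
Juniper→Ash→Knoll→Vale→Ivy→Larch→Grove→Juniper: 23+28+23+15+20+17+24 = 150
… (712 more)
Juniper→Ivy→Ash→Vale→Grove→Larch→Knoll→Juniper: 12+11+26+9+11+10+3 = 82  ← best
The minimum is 82.
One optimal route: Juniper → Ivy → Ash → Vale → Grove → Larch → Knoll → Juniper.

Minimum total distance: 82.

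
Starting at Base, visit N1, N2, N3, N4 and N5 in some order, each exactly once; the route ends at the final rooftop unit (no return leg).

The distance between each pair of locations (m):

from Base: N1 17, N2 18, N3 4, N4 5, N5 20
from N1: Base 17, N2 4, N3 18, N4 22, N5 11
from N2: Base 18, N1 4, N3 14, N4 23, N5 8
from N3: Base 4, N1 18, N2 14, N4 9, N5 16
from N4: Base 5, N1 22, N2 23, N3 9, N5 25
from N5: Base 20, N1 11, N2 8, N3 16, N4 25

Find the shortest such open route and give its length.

There are 5! = 120 possible orderings.
Base - N1 - N2 - N3 - N4 - N5: 17+4+14+9+25 = 69
Base - N1 - N2 - N3 - N5 - N4: 17+4+14+16+25 = 76
Base - N1 - N2 - N4 - N3 - N5: 17+4+23+9+16 = 69
Base - N1 - N2 - N4 - N5 - N3: 17+4+23+25+16 = 85
Base - N1 - N2 - N5 - N3 - N4: 17+4+8+16+9 = 54
Base - N1 - N2 - N5 - N4 - N3: 17+4+8+25+9 = 63
Base - N1 - N3 - N2 - N4 - N5: 17+18+14+23+25 = 97
Base - N1 - N3 - N2 - N5 - N4: 17+18+14+8+25 = 82
Base - N1 - N3 - N4 - N2 - N5: 17+18+9+23+8 = 75
Base - N1 - N3 - N4 - N5 - N2: 17+18+9+25+8 = 77
Base - N1 - N3 - N5 - N2 - N4: 17+18+16+8+23 = 82
Base - N1 - N3 - N5 - N4 - N2: 17+18+16+25+23 = 99
Base - N1 - N4 - N2 - N3 - N5: 17+22+23+14+16 = 92
Base - N1 - N4 - N2 - N5 - N3: 17+22+23+8+16 = 86
… (106 more)
Base - N4 - N3 - N5 - N2 - N1: 5+9+16+8+4 = 42  ← best
The minimum is 42.
One shortest path: Base → N4 → N3 → N5 → N2 → N1.

Minimum one-way distance = 42 m.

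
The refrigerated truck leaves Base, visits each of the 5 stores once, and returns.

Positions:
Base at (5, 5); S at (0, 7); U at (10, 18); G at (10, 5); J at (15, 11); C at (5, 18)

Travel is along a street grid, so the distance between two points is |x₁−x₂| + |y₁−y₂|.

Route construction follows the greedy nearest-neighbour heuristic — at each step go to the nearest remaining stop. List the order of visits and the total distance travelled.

56 along Base → G → J → U → C → S → Base.

At Base the remaining stops are G 5, S 7, C 13, J 16, U 18; go to G.
At G the remaining stops are J 11, S 12, U 13, C 18; go to J.
At J the remaining stops are U 12, C 17, S 19; go to U.
At U the remaining stops are C 5, S 21; go to C.
At C the remaining stops are S 16; go to S.
Return S→Base: 7.
Total = 5 + 11 + 12 + 5 + 16 + 7 = 56.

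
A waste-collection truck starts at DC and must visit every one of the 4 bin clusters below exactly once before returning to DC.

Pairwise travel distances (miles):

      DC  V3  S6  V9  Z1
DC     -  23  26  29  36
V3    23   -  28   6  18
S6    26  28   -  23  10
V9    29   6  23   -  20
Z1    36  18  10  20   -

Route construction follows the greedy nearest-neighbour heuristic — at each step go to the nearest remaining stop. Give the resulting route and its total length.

Nearest-neighbour total = 85 miles; route DC → V3 → V9 → Z1 → S6 → DC.

DC → [V3:23 / S6:26 / V9:29 / Z1:36] → V3 (23)
V3 → [V9:6 / Z1:18 / S6:28] → V9 (6)
V9 → [Z1:20 / S6:23] → Z1 (20)
Z1 → [S6:10] → S6 (10)
Return S6→DC: 26.
Total = 23 + 6 + 20 + 10 + 26 = 85.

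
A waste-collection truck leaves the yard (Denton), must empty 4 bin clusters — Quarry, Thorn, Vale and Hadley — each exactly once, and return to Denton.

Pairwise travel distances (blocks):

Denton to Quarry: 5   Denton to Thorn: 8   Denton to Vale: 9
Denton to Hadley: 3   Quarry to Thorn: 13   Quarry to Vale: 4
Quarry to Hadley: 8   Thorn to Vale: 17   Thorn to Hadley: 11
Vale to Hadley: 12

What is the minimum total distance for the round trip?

With 4 stops there are 4!/2 = 12 distinct round trips (a route and its reverse cost the same).
Denton→Quarry→Thorn→Vale→Hadley→Denton: 5+13+17+12+3 = 50
Denton→Quarry→Thorn→Hadley→Vale→Denton: 5+13+11+12+9 = 50
Denton→Quarry→Vale→Thorn→Hadley→Denton: 5+4+17+11+3 = 40
Denton→Quarry→Vale→Hadley→Thorn→Denton: 5+4+12+11+8 = 40
Denton→Quarry→Hadley→Thorn→Vale→Denton: 5+8+11+17+9 = 50
Denton→Quarry→Hadley→Vale→Thorn→Denton: 5+8+12+17+8 = 50
Denton→Thorn→Quarry→Vale→Hadley→Denton: 8+13+4+12+3 = 40
Denton→Thorn→Quarry→Hadley→Vale→Denton: 8+13+8+12+9 = 50
Denton→Thorn→Vale→Quarry→Hadley→Denton: 8+17+4+8+3 = 40
Denton→Thorn→Hadley→Quarry→Vale→Denton: 8+11+8+4+9 = 40
Denton→Vale→Quarry→Thorn→Hadley→Denton: 9+4+13+11+3 = 40
Denton→Vale→Thorn→Quarry→Hadley→Denton: 9+17+13+8+3 = 50
The minimum is 40.
One optimal route: Denton → Quarry → Vale → Thorn → Hadley → Denton (or its reverse).

Shortest round trip = 40 blocks.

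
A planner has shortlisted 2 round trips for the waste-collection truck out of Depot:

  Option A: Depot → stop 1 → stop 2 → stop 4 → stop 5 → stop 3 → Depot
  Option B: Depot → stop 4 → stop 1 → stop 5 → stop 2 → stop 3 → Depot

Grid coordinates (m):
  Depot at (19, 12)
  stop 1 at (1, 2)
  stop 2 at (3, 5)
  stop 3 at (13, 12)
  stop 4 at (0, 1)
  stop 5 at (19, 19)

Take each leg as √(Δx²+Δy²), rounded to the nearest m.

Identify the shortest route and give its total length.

Shortest is Option A, total 71 m.

Option A: 21 + 4 + 5 + 26 + 9 + 6 = 71
Option B: 22 + 1 + 25 + 21 + 12 + 6 = 87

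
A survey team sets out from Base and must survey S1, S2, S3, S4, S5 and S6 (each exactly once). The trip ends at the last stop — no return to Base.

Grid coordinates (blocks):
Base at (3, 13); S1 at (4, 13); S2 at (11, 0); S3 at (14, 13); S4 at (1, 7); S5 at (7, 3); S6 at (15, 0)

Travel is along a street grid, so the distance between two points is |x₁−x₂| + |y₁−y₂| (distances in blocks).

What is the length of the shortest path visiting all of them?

There are 6! = 720 possible orderings.
Base - S1 - S2 - S3 - S4 - S5 - S6: 1+20+16+19+10+11 = 77
Base - S1 - S2 - S3 - S4 - S6 - S5: 1+20+16+19+21+11 = 88
Base - S1 - S2 - S3 - S5 - S4 - S6: 1+20+16+17+10+21 = 85
Base - S1 - S2 - S3 - S5 - S6 - S4: 1+20+16+17+11+21 = 86
Base - S1 - S2 - S3 - S6 - S4 - S5: 1+20+16+14+21+10 = 82
Base - S1 - S2 - S3 - S6 - S5 - S4: 1+20+16+14+11+10 = 72
Base - S1 - S2 - S4 - S3 - S5 - S6: 1+20+17+19+17+11 = 85
Base - S1 - S2 - S4 - S3 - S6 - S5: 1+20+17+19+14+11 = 82
… (712 more)
Base - S1 - S4 - S5 - S2 - S6 - S3: 1+9+10+7+4+14 = 45  ← best
The minimum is 45.
One shortest path: Base → S1 → S4 → S5 → S2 → S6 → S3.

Minimum one-way distance = 45 blocks.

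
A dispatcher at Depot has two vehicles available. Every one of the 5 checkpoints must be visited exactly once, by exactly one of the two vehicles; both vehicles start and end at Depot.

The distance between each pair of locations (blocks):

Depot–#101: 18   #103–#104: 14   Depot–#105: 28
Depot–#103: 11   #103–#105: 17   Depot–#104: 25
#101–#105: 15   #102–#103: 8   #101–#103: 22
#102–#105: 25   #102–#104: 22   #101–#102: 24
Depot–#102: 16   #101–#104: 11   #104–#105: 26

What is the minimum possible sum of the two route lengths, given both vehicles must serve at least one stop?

111 blocks — the smallest possible combined total.

There are 2^4 − 1 = 15 ways to divide the 5 stops into two non-empty groups. For each, the best each vehicle can do is its own shortest tour through its group:
  {#101} + {#102, #103, #104, #105}: 36 + 92 = 128
  {#102} + {#101, #103, #104, #105}: 32 + 79 = 111
  {#101, #102} + {#103, #104, #105}: 58 + 79 = 137
  {#103} + {#101, #102, #104, #105}: 22 + 92 = 114
  {#101, #103} + {#102, #104, #105}: 51 + 92 = 143
  {#102, #103} + {#101, #104, #105}: 35 + 79 = 114
  … (15 splits in total)
Best: vehicle 1 Depot → #102 → Depot = 32; vehicle 2 Depot → #103 → #104 → #101 → #105 → Depot = 79; combined 111.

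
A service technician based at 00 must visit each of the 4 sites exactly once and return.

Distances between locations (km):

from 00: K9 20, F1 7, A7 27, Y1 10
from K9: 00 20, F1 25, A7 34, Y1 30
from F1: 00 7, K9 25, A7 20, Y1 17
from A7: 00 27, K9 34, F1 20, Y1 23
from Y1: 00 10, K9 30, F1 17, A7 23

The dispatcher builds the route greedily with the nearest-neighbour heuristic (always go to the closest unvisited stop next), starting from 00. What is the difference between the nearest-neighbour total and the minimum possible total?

From 00: F1=7, Y1=10, K9=20, A7=27 → choose F1 (7).
From F1: Y1=17, A7=20, K9=25 → choose Y1 (17).
From Y1: A7=23, K9=30 → choose A7 (23).
From A7: K9=34 → choose K9 (34).
NN route 00 → F1 → Y1 → A7 → K9 → 00 costs 101.
Optimal: 00 → K9 → F1 → A7 → Y1 → 00 costs 98 (by enumerating all 12 distinct tours).
Excess = 101 − 98 = 3.

3 km longer than the optimal tour.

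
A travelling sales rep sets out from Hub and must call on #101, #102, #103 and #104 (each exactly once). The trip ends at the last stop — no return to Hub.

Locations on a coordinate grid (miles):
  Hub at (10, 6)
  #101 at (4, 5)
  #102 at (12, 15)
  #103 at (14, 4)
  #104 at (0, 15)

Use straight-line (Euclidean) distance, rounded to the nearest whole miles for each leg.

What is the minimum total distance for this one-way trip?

There are 4! = 24 possible orderings.
Hub - #101 - #102 - #103 - #104: 6+13+11+18 = 48
Hub - #101 - #102 - #104 - #103: 6+13+12+18 = 49
Hub - #101 - #103 - #102 - #104: 6+10+11+12 = 39
Hub - #101 - #103 - #104 - #102: 6+10+18+12 = 46
Hub - #101 - #104 - #102 - #103: 6+11+12+11 = 40
Hub - #101 - #104 - #103 - #102: 6+11+18+11 = 46
Hub - #102 - #101 - #103 - #104: 9+13+10+18 = 50
Hub - #102 - #101 - #104 - #103: 9+13+11+18 = 51
Hub - #102 - #103 - #101 - #104: 9+11+10+11 = 41
Hub - #102 - #103 - #104 - #101: 9+11+18+11 = 49
Hub - #102 - #104 - #101 - #103: 9+12+11+10 = 42
Hub - #102 - #104 - #103 - #101: 9+12+18+10 = 49
Hub - #103 - #101 - #102 - #104: 4+10+13+12 = 39
Hub - #103 - #101 - #104 - #102: 4+10+11+12 = 37
… (10 more)
The minimum is 37.
One shortest path: Hub → #103 → #101 → #104 → #102.

37 miles — the minimum one-way total.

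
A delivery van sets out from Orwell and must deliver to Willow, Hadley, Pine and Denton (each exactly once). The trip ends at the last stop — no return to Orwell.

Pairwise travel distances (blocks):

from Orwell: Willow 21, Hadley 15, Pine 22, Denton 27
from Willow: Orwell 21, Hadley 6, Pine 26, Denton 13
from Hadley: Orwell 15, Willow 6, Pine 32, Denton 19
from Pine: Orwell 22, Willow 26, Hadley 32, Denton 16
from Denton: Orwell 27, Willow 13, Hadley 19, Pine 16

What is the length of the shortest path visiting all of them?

Minimum one-way distance = 50 blocks.

There are 4! = 24 possible orderings.
Orwell → Willow → Hadley → Pine → Denton: 21+6+32+16 = 75
Orwell → Willow → Hadley → Denton → Pine: 21+6+19+16 = 62
Orwell → Willow → Pine → Hadley → Denton: 21+26+32+19 = 98
Orwell → Willow → Pine → Denton → Hadley: 21+26+16+19 = 82
Orwell → Willow → Denton → Hadley → Pine: 21+13+19+32 = 85
Orwell → Willow → Denton → Pine → Hadley: 21+13+16+32 = 82
Orwell → Hadley → Willow → Pine → Denton: 15+6+26+16 = 63
Orwell → Hadley → Willow → Denton → Pine: 15+6+13+16 = 50
Orwell → Hadley → Pine → Willow → Denton: 15+32+26+13 = 86
Orwell → Hadley → Pine → Denton → Willow: 15+32+16+13 = 76
Orwell → Hadley → Denton → Willow → Pine: 15+19+13+26 = 73
Orwell → Hadley → Denton → Pine → Willow: 15+19+16+26 = 76
Orwell → Pine → Willow → Hadley → Denton: 22+26+6+19 = 73
Orwell → Pine → Willow → Denton → Hadley: 22+26+13+19 = 80
… (10 more)
The minimum is 50.
One shortest path: Orwell → Hadley → Willow → Denton → Pine.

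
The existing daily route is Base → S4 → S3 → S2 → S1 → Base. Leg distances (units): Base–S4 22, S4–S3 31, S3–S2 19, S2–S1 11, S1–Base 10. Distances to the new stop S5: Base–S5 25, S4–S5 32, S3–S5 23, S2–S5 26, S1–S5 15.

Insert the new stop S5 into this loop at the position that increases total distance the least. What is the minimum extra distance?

Insertion cost between consecutive stops i–j is d(i,S5) + d(S5,j) − d(i,j):
  between Base and S4: 25 + 32 − 22 = 35
  between S4 and S3: 32 + 23 − 31 = 24
  between S3 and S2: 23 + 26 − 19 = 30
  between S2 and S1: 26 + 15 − 11 = 30
  between S1 and Base: 15 + 25 − 10 = 30
Cheapest insertion is between S4 and S3, adding 24.
New total = 93 + 24 = 117.

+24 — insert S5 between S4 and S3.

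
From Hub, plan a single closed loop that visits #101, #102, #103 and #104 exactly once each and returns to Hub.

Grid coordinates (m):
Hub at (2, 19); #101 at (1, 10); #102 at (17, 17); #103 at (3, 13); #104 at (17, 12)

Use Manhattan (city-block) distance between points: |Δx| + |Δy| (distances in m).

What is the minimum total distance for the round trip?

There are 12 distinct closed tours to check (reversals are equivalent).
Hub→#101→#102→#103→#104→Hub: 10+23+18+15+22 = 88
Hub→#101→#102→#104→#103→Hub: 10+23+5+15+7 = 60
Hub→#101→#103→#102→#104→Hub: 10+5+18+5+22 = 60
Hub→#101→#103→#104→#102→Hub: 10+5+15+5+17 = 52
Hub→#101→#104→#102→#103→Hub: 10+18+5+18+7 = 58
Hub→#101→#104→#103→#102→Hub: 10+18+15+18+17 = 78
Hub→#102→#101→#103→#104→Hub: 17+23+5+15+22 = 82
Hub→#102→#101→#104→#103→Hub: 17+23+18+15+7 = 80
Hub→#102→#103→#101→#104→Hub: 17+18+5+18+22 = 80
Hub→#102→#104→#101→#103→Hub: 17+5+18+5+7 = 52
Hub→#103→#101→#102→#104→Hub: 7+5+23+5+22 = 62
Hub→#103→#102→#101→#104→Hub: 7+18+23+18+22 = 88
The minimum is 52.
One optimal route: Hub → #101 → #103 → #104 → #102 → Hub (or its reverse).

52 m — the shortest possible round trip.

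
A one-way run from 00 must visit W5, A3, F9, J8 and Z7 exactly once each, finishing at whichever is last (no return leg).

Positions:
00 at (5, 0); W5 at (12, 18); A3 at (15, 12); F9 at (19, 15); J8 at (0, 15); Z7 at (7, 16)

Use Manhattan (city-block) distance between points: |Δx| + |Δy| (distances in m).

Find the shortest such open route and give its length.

There are 5! = 120 possible orderings.
00 → W5 → A3 → F9 → J8 → Z7: 25+9+7+19+8 = 68
00 → W5 → A3 → F9 → Z7 → J8: 25+9+7+13+8 = 62
00 → W5 → A3 → J8 → F9 → Z7: 25+9+18+19+13 = 84
00 → W5 → A3 → J8 → Z7 → F9: 25+9+18+8+13 = 73
00 → W5 → A3 → Z7 → F9 → J8: 25+9+12+13+19 = 78
00 → W5 → A3 → Z7 → J8 → F9: 25+9+12+8+19 = 73
00 → W5 → F9 → A3 → J8 → Z7: 25+10+7+18+8 = 68
00 → W5 → F9 → A3 → Z7 → J8: 25+10+7+12+8 = 62
00 → W5 → F9 → J8 → A3 → Z7: 25+10+19+18+12 = 84
00 → W5 → F9 → J8 → Z7 → A3: 25+10+19+8+12 = 74
00 → W5 → F9 → Z7 → A3 → J8: 25+10+13+12+18 = 78
00 → W5 → F9 → Z7 → J8 → A3: 25+10+13+8+18 = 74
00 → W5 → J8 → A3 → F9 → Z7: 25+15+18+7+13 = 78
00 → W5 → J8 → A3 → Z7 → F9: 25+15+18+12+13 = 83
… (106 more)
00 → J8 → Z7 → W5 → A3 → F9: 20+8+7+9+7 = 51  ← best
The minimum is 51.
One shortest path: 00 → J8 → Z7 → W5 → A3 → F9.

Shortest open route: 51 m.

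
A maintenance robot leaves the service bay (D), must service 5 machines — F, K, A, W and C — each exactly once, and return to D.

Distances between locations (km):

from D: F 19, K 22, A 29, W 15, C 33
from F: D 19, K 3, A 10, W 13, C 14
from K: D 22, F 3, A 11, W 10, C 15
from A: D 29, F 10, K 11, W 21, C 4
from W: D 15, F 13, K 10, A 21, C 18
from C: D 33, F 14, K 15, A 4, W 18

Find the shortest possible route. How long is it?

70 km — the shortest possible round trip.

With 5 stops there are 5!/2 = 60 distinct round trips (a route and its reverse cost the same).
D-F-K-A-W-C-D: 19+3+11+21+18+33 = 105
D-F-K-A-C-W-D: 19+3+11+4+18+15 = 70
D-F-K-W-A-C-D: 19+3+10+21+4+33 = 90
D-F-K-W-C-A-D: 19+3+10+18+4+29 = 83
D-F-K-C-A-W-D: 19+3+15+4+21+15 = 77
D-F-K-C-W-A-D: 19+3+15+18+21+29 = 105
D-F-A-K-W-C-D: 19+10+11+10+18+33 = 101
D-F-A-K-C-W-D: 19+10+11+15+18+15 = 88
D-F-A-W-K-C-D: 19+10+21+10+15+33 = 108
D-F-A-W-C-K-D: 19+10+21+18+15+22 = 105
D-F-A-C-K-W-D: 19+10+4+15+10+15 = 73
D-F-A-C-W-K-D: 19+10+4+18+10+22 = 83
D-F-W-K-A-C-D: 19+13+10+11+4+33 = 90
D-F-W-K-C-A-D: 19+13+10+15+4+29 = 90
… (46 more)
The minimum is 70.
One optimal route: D → F → K → A → C → W → D (or its reverse).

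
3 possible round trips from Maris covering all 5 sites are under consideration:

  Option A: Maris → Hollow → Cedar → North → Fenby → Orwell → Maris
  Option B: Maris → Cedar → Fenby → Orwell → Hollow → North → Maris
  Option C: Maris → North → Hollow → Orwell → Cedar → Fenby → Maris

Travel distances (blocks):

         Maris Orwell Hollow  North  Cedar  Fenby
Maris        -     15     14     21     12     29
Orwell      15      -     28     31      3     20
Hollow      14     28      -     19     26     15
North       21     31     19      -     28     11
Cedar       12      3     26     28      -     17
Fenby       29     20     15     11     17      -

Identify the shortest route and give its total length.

Option A: 14 + 26 + 28 + 11 + 20 + 15 = 114
Option B: 12 + 17 + 20 + 28 + 19 + 21 = 117
Option C: 21 + 19 + 28 + 3 + 17 + 29 = 117

114 blocks — Option A is the shortest.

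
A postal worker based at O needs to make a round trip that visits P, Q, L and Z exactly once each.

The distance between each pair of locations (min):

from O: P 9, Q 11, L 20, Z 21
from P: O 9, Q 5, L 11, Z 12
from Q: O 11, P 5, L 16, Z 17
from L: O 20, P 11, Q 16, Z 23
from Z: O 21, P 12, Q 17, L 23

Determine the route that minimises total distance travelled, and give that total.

O→P→Q→L→Z→O: 9+5+16+23+21 = 74
O→P→Q→Z→L→O: 9+5+17+23+20 = 74
O→P→L→Q→Z→O: 9+11+16+17+21 = 74
O→P→L→Z→Q→O: 9+11+23+17+11 = 71
O→P→Z→Q→L→O: 9+12+17+16+20 = 74
O→P→Z→L→Q→O: 9+12+23+16+11 = 71
O→Q→P→L→Z→O: 11+5+11+23+21 = 71
O→Q→P→Z→L→O: 11+5+12+23+20 = 71
O→Q→L→P→Z→O: 11+16+11+12+21 = 71
O→Q→Z→P→L→O: 11+17+12+11+20 = 71
O→L→P→Q→Z→O: 20+11+5+17+21 = 74
O→L→Q→P→Z→O: 20+16+5+12+21 = 74
The minimum is 71.
One optimal route: O → P → L → Z → Q → O (or its reverse).

Minimum total distance: 71 min.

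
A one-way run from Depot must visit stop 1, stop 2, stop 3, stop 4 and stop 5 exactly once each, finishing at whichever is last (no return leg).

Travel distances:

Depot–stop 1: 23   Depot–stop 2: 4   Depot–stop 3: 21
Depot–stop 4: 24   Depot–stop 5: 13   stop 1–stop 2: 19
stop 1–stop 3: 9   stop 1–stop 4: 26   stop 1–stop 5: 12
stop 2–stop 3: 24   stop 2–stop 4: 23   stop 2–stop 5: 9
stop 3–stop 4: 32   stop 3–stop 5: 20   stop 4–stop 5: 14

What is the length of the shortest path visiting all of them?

There are 5! = 120 possible orderings.
Depot→stop 1→stop 2→stop 3→stop 4→stop 5: 23+19+24+32+14 = 112
Depot→stop 1→stop 2→stop 3→stop 5→stop 4: 23+19+24+20+14 = 100
Depot→stop 1→stop 2→stop 4→stop 3→stop 5: 23+19+23+32+20 = 117
Depot→stop 1→stop 2→stop 4→stop 5→stop 3: 23+19+23+14+20 = 99
Depot→stop 1→stop 2→stop 5→stop 3→stop 4: 23+19+9+20+32 = 103
Depot→stop 1→stop 2→stop 5→stop 4→stop 3: 23+19+9+14+32 = 97
Depot→stop 1→stop 3→stop 2→stop 4→stop 5: 23+9+24+23+14 = 93
Depot→stop 1→stop 3→stop 2→stop 5→stop 4: 23+9+24+9+14 = 79
Depot→stop 1→stop 3→stop 4→stop 2→stop 5: 23+9+32+23+9 = 96
Depot→stop 1→stop 3→stop 4→stop 5→stop 2: 23+9+32+14+9 = 87
Depot→stop 1→stop 3→stop 5→stop 2→stop 4: 23+9+20+9+23 = 84
Depot→stop 1→stop 3→stop 5→stop 4→stop 2: 23+9+20+14+23 = 89
Depot→stop 1→stop 4→stop 2→stop 3→stop 5: 23+26+23+24+20 = 116
Depot→stop 1→stop 4→stop 2→stop 5→stop 3: 23+26+23+9+20 = 101
… (106 more)
Depot→stop 2→stop 4→stop 5→stop 1→stop 3: 4+23+14+12+9 = 62  ← best
The minimum is 62.
One shortest path: Depot → stop 2 → stop 4 → stop 5 → stop 1 → stop 3.

Minimum one-way distance = 62.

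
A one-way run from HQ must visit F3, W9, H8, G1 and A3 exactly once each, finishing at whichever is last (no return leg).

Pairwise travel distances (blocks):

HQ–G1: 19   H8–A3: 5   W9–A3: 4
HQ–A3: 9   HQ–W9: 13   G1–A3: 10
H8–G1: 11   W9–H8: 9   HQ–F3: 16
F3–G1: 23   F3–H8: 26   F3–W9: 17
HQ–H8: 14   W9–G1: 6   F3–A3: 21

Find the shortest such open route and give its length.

Minimum one-way distance = 48 blocks.

There are 5! = 120 possible orderings.
HQ→F3→W9→H8→G1→A3: 16+17+9+11+10 = 63
HQ→F3→W9→H8→A3→G1: 16+17+9+5+10 = 57
HQ→F3→W9→G1→H8→A3: 16+17+6+11+5 = 55
HQ→F3→W9→G1→A3→H8: 16+17+6+10+5 = 54
HQ→F3→W9→A3→H8→G1: 16+17+4+5+11 = 53
HQ→F3→W9→A3→G1→H8: 16+17+4+10+11 = 58
HQ→F3→H8→W9→G1→A3: 16+26+9+6+10 = 67
HQ→F3→H8→W9→A3→G1: 16+26+9+4+10 = 65
HQ→F3→H8→G1→W9→A3: 16+26+11+6+4 = 63
HQ→F3→H8→G1→A3→W9: 16+26+11+10+4 = 67
HQ→F3→H8→A3→W9→G1: 16+26+5+4+6 = 57
HQ→F3→H8→A3→G1→W9: 16+26+5+10+6 = 63
HQ→F3→G1→W9→H8→A3: 16+23+6+9+5 = 59
HQ→F3→G1→W9→A3→H8: 16+23+6+4+5 = 54
… (106 more)
HQ→A3→H8→G1→W9→F3: 9+5+11+6+17 = 48  ← best
The minimum is 48.
One shortest path: HQ → A3 → H8 → G1 → W9 → F3.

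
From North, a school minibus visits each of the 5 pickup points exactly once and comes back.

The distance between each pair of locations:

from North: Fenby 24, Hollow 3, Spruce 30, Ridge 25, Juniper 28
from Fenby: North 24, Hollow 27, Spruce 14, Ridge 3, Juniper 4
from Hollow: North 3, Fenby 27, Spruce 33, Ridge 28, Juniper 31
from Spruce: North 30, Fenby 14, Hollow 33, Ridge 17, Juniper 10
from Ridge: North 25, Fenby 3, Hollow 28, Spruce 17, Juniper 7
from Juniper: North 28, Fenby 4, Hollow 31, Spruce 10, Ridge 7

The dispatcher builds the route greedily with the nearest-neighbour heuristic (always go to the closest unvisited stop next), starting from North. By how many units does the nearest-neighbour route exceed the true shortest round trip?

2 longer than the optimal tour.

North: Hollow=3, Fenby=24, Ridge=25, Juniper=28, Spruce=30 ⇒ Hollow
Hollow: Fenby=27, Ridge=28, Juniper=31, Spruce=33 ⇒ Fenby
Fenby: Ridge=3, Juniper=4, Spruce=14 ⇒ Ridge
Ridge: Juniper=7, Spruce=17 ⇒ Juniper
Juniper: Spruce=10 ⇒ Spruce
NN route North → Hollow → Fenby → Ridge → Juniper → Spruce → North costs 80.
Optimal: North → Hollow → Spruce → Juniper → Fenby → Ridge → North costs 78 (by enumerating all 60 distinct tours).
Excess = 80 − 78 = 2.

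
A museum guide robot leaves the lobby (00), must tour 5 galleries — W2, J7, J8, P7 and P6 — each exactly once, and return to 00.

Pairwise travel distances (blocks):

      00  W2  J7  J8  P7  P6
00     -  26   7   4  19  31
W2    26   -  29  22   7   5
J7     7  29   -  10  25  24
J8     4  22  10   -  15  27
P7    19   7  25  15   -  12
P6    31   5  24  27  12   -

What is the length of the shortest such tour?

00→W2→J7→J8→P7→P6→00: 26+29+10+15+12+31 = 123
00→W2→J7→J8→P6→P7→00: 26+29+10+27+12+19 = 123
00→W2→J7→P7→J8→P6→00: 26+29+25+15+27+31 = 153
00→W2→J7→P7→P6→J8→00: 26+29+25+12+27+4 = 123
00→W2→J7→P6→J8→P7→00: 26+29+24+27+15+19 = 140
00→W2→J7→P6→P7→J8→00: 26+29+24+12+15+4 = 110
00→W2→J8→J7→P7→P6→00: 26+22+10+25+12+31 = 126
00→W2→J8→J7→P6→P7→00: 26+22+10+24+12+19 = 113
00→W2→J8→P7→J7→P6→00: 26+22+15+25+24+31 = 143
00→W2→J8→P7→P6→J7→00: 26+22+15+12+24+7 = 106
00→W2→J8→P6→J7→P7→00: 26+22+27+24+25+19 = 143
00→W2→J8→P6→P7→J7→00: 26+22+27+12+25+7 = 119
00→W2→P7→J7→J8→P6→00: 26+7+25+10+27+31 = 126
00→W2→P7→J7→P6→J8→00: 26+7+25+24+27+4 = 113
… (46 more)
00→J7→P6→W2→P7→J8→00: 7+24+5+7+15+4 = 62  ← best
The minimum is 62.
One optimal route: 00 → J7 → P6 → W2 → P7 → J8 → 00 (or its reverse).

Minimum total distance: 62 blocks.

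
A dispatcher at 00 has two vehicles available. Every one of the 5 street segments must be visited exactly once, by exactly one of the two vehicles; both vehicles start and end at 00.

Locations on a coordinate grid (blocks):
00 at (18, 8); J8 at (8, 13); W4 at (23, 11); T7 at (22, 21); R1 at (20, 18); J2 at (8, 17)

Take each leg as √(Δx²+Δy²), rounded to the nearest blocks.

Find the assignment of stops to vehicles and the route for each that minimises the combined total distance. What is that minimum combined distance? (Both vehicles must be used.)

Minimum combined distance: 56 blocks.

Check every non-empty split of the stops between the two vehicles; for each half take its own optimal tour:
  {J8} + {W4, T7, R1, J2}: 22 + 45 = 67
  {W4} + {J8, T7, R1, J2}: 12 + 44 = 56
  {J8, W4} + {T7, R1, J2}: 32 + 42 = 74
  {T7} + {J8, W4, R1, J2}: 28 + 41 = 69
  {J8, T7} + {W4, R1, J2}: 41 + 39 = 80
  {W4, T7} + {J8, R1, J2}: 30 + 37 = 67
  … (15 splits in total)
Best: vehicle 1 00 → W4 → 00 = 12; vehicle 2 00 → J8 → J2 → T7 → R1 → 00 = 44; combined 56.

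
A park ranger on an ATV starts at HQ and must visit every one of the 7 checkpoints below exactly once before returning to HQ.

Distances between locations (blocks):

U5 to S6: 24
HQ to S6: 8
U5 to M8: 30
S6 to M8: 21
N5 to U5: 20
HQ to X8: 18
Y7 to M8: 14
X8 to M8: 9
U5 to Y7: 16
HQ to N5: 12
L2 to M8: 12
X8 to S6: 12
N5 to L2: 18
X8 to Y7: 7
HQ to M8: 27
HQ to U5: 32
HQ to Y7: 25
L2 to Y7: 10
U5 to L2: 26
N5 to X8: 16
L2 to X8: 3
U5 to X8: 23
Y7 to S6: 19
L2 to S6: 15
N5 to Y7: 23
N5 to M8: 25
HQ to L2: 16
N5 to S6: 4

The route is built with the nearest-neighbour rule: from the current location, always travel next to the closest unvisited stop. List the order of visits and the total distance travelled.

Nearest-neighbour total = 117 blocks; route HQ → S6 → N5 → X8 → L2 → Y7 → M8 → U5 → HQ.

From HQ: distances to unvisited — S6=8, N5=12, L2=16, X8=18, Y7=25, M8=27, U5=32. Nearest is S6 (8).
From S6: distances to unvisited — N5=4, X8=12, L2=15, Y7=19, M8=21, U5=24. Nearest is N5 (4).
From N5: distances to unvisited — X8=16, L2=18, U5=20, Y7=23, M8=25. Nearest is X8 (16).
From X8: distances to unvisited — L2=3, Y7=7, M8=9, U5=23. Nearest is L2 (3).
From L2: distances to unvisited — Y7=10, M8=12, U5=26. Nearest is Y7 (10).
From Y7: distances to unvisited — M8=14, U5=16. Nearest is M8 (14).
From M8: distances to unvisited — U5=30. Nearest is U5 (30).
Return U5→HQ: 32.
Total = 8 + 4 + 16 + 3 + 10 + 14 + 30 + 32 = 117.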